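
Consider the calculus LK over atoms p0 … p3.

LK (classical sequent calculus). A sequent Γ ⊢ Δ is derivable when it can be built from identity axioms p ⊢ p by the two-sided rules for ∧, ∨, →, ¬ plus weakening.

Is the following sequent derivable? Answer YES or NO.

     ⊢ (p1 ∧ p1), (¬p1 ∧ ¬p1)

Derivation trace:
[∧R]  ⊢ (p1 ∧ p1), (¬p1 ∧ ¬p1)
  [¬R]  ⊢ (p1 ∧ p1), ¬p1
    [∧R] p1 ⊢ (p1 ∧ p1)
      [Ax] p1 ⊢ p1
      [Ax] p1 ⊢ p1
  [¬R]  ⊢ (p1 ∧ p1), ¬p1
    [∧R] p1 ⊢ (p1 ∧ p1)
      [Ax] p1 ⊢ p1
      [Ax] p1 ⊢ p1

Result: YES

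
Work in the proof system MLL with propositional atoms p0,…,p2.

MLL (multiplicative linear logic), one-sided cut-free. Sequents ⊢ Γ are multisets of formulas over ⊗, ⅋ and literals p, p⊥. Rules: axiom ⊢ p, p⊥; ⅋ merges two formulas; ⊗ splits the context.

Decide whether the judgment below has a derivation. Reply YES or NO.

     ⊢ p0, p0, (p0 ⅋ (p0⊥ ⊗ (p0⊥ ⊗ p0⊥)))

Proof tree:
[⅋]  ⊢ p0, p0, (p0 ⅋ (p0⊥ ⊗ (p0⊥ ⊗ p0⊥)))
  [⊗]  ⊢ p0, p0, p0, (p0⊥ ⊗ (p0⊥ ⊗ p0⊥))
    [Ax]  ⊢ p0, p0⊥
    [⊗]  ⊢ p0, p0, (p0⊥ ⊗ p0⊥)
      [Ax]  ⊢ p0, p0⊥
      [Ax]  ⊢ p0, p0⊥

Result: YES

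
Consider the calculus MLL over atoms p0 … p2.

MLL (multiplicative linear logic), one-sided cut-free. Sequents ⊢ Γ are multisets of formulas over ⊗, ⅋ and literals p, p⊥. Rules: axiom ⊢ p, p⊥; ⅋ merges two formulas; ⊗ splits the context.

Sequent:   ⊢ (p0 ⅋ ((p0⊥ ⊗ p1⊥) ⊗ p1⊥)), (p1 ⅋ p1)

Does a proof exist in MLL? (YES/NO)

Derivation trace:
[⅋]  ⊢ (p0 ⅋ ((p0⊥ ⊗ p1⊥) ⊗ p1⊥)), (p1 ⅋ p1)
  [⅋]  ⊢ p1, p1, (p0 ⅋ ((p0⊥ ⊗ p1⊥) ⊗ p1⊥))
    [⊗]  ⊢ p0, p1, p1, ((p0⊥ ⊗ p1⊥) ⊗ p1⊥)
      [⊗]  ⊢ p0, p1, (p0⊥ ⊗ p1⊥)
        [Ax]  ⊢ p0, p0⊥
        [Ax]  ⊢ p1, p1⊥
      [Ax]  ⊢ p1, p1⊥

Result: YES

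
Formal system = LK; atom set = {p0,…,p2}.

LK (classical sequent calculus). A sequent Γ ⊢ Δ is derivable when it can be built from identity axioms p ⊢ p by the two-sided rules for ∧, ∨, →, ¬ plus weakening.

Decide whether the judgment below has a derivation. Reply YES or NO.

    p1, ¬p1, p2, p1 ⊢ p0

Proof tree:
[WR] p1, ¬p1, p2, p1 ⊢ p0
  [WL] p1, ¬p1, p2, p1 ⊢ 
    [WL] p1, ¬p1, p2 ⊢ 
      [¬L] p1, ¬p1 ⊢ 
        [Ax] p1 ⊢ p1

Result: YES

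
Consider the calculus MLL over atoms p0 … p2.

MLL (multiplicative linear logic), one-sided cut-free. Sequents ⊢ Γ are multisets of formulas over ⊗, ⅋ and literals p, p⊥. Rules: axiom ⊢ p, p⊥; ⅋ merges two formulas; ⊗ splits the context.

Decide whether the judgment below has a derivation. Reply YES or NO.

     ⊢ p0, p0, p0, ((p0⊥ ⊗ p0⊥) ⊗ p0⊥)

Proof tree:
[⊗]  ⊢ p0, p0, p0, ((p0⊥ ⊗ p0⊥) ⊗ p0⊥)
  [⊗]  ⊢ p0, p0, (p0⊥ ⊗ p0⊥)
    [Ax]  ⊢ p0, p0⊥
    [Ax]  ⊢ p0, p0⊥
  [Ax]  ⊢ p0, p0⊥

Result: YES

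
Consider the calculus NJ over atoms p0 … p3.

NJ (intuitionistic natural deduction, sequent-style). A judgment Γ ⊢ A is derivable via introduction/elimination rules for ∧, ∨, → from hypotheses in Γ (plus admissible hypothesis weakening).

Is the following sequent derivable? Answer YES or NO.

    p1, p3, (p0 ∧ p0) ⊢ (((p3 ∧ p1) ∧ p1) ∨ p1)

Derivation trace:
[∨I₁] p1, p3, (p0 ∧ p0) ⊢ (((p3 ∧ p1) ∧ p1) ∨ p1)
  [∧I] p1, p3, (p0 ∧ p0) ⊢ ((p3 ∧ p1) ∧ p1)
    [∧I] (p0 ∧ p0), p1, p3 ⊢ (p3 ∧ p1)
      [Wk] p3, (p0 ∧ p0) ⊢ p3
        [Ax] p3 ⊢ p3
      [Ax] p1 ⊢ p1
    [Ax] p1 ⊢ p1

Result: YES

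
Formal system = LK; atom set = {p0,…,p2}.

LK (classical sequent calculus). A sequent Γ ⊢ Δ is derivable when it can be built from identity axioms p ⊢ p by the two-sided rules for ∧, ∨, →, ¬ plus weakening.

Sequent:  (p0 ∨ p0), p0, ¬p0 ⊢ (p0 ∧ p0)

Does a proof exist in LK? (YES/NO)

Derivation (root first):
[¬L] (p0 ∨ p0), p0, ¬p0 ⊢ (p0 ∧ p0)
  [WR] (p0 ∨ p0), p0 ⊢ (p0 ∧ p0), p0
    [∧R] (p0 ∨ p0), p0 ⊢ (p0 ∧ p0)
      [Ax] p0 ⊢ p0
      [∨L] (p0 ∨ p0) ⊢ p0
        [Ax] p0 ⊢ p0
        [Ax] p0 ⊢ p0

Result: YES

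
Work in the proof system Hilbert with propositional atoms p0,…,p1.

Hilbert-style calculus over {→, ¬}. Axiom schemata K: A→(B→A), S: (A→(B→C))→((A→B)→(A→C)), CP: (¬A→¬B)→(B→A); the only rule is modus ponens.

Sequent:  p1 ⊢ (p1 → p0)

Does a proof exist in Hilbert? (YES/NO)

Truth-table refutation:
  v=00: Γ:[p1=F] Δ:[(p1 → p0)=T] refutes=False
  v=01: Γ:[p1=T] Δ:[(p1 → p0)=F] refutes=True  ← countermodel

Result: NO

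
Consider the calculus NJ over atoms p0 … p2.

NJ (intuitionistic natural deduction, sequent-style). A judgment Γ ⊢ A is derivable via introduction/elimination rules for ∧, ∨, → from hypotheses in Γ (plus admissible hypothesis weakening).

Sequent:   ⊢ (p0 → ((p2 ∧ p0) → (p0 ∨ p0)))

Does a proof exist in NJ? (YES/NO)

Derivation (root first):
[→I]  ⊢ (p0 → ((p2 ∧ p0) → (p0 ∨ p0)))
  [→I] p0 ⊢ ((p2 ∧ p0) → (p0 ∨ p0))
    [∨I₁] p0, (p2 ∧ p0) ⊢ (p0 ∨ p0)
      [Wk] p0, (p2 ∧ p0) ⊢ p0
        [Ax] p0 ⊢ p0

Result: YES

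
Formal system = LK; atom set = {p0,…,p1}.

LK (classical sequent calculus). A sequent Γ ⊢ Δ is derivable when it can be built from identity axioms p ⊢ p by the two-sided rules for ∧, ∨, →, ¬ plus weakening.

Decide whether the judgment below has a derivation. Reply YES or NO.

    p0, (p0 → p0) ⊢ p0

Derivation (root first):
[→L] p0, (p0 → p0) ⊢ p0
  [Ax] p0 ⊢ p0
  [WR] p0 ⊢ p0, p0
    [Ax] p0 ⊢ p0

Result: YES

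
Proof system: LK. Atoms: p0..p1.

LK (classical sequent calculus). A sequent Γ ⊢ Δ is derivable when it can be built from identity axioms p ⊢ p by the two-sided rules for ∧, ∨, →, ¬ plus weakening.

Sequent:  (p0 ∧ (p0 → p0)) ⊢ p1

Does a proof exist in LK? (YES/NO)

Truth-table refutation:
  v=00: Γ:[(p0 ∧ (p0 → p0))=F] Δ:[p1=F] refutes=False
  v=01: Γ:[(p0 ∧ (p0 → p0))=F] Δ:[p1=T] refutes=False
  v=10: Γ:[(p0 ∧ (p0 → p0))=T] Δ:[p1=F] refutes=True  ← countermodel

Result: NO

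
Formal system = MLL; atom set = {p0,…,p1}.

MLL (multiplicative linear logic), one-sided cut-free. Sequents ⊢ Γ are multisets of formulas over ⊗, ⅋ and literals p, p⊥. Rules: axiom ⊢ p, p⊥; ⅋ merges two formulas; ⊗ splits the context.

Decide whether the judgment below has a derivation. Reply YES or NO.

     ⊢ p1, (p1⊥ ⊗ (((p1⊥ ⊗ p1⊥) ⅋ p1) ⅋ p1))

Derivation trace:
[⊗]  ⊢ p1, (p1⊥ ⊗ (((p1⊥ ⊗ p1⊥) ⅋ p1) ⅋ p1))
  [Ax]  ⊢ p1, p1⊥
  [⅋]  ⊢ (((p1⊥ ⊗ p1⊥) ⅋ p1) ⅋ p1)
    [⅋]  ⊢ p1, ((p1⊥ ⊗ p1⊥) ⅋ p1)
      [⊗]  ⊢ p1, p1, (p1⊥ ⊗ p1⊥)
        [Ax]  ⊢ p1, p1⊥
        [Ax]  ⊢ p1, p1⊥

Result: YES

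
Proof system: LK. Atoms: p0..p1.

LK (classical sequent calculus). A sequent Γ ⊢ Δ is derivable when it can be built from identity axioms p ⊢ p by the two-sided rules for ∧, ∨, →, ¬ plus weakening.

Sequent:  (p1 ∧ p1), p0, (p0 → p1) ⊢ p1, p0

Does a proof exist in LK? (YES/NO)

Proof tree:
[→L] (p1 ∧ p1), p0, (p0 → p1) ⊢ p1, p0
  [WR] p0 ⊢ p0, p0
    [Ax] p0 ⊢ p0
  [WL] (p1 ∧ p1), p1 ⊢ p1
    [∧L] (p1 ∧ p1) ⊢ p1
      [WL] p1, p1 ⊢ p1
        [Ax] p1 ⊢ p1

Result: YES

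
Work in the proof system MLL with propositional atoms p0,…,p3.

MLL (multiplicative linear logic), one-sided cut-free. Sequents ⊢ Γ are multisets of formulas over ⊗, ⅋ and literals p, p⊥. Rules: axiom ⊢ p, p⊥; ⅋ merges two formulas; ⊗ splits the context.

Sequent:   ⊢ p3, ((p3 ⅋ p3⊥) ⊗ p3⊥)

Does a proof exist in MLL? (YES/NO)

Proof tree:
[⊗]  ⊢ p3, ((p3 ⅋ p3⊥) ⊗ p3⊥)
  [⅋]  ⊢ (p3 ⅋ p3⊥)
    [Ax]  ⊢ p3, p3⊥
  [Ax]  ⊢ p3, p3⊥

Result: YES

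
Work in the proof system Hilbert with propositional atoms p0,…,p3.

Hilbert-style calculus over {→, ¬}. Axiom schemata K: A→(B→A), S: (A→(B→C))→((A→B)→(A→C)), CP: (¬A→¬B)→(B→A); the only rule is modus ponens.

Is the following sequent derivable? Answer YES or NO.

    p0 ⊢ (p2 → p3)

Truth-table refutation:
  v=0000: Γ:[p0=F] Δ:[(p2 → p3)=T] refutes=False
  v=0001: Γ:[p0=F] Δ:[(p2 → p3)=T] refutes=False
  v=0010: Γ:[p0=F] Δ:[(p2 → p3)=F] refutes=False
  v=0011: Γ:[p0=F] Δ:[(p2 → p3)=T] refutes=False
  v=0100: Γ:[p0=F] Δ:[(p2 → p3)=T] refutes=False
  v=0101: Γ:[p0=F] Δ:[(p2 → p3)=T] refutes=False
  v=0110: Γ:[p0=F] Δ:[(p2 → p3)=F] refutes=False
  v=0111: Γ:[p0=F] Δ:[(p2 → p3)=T] refutes=False
  v=1000: Γ:[p0=T] Δ:[(p2 → p3)=T] refutes=False
  v=1001: Γ:[p0=T] Δ:[(p2 → p3)=T] refutes=False
  v=1010: Γ:[p0=T] Δ:[(p2 → p3)=F] refutes=True  ← countermodel

Result: NO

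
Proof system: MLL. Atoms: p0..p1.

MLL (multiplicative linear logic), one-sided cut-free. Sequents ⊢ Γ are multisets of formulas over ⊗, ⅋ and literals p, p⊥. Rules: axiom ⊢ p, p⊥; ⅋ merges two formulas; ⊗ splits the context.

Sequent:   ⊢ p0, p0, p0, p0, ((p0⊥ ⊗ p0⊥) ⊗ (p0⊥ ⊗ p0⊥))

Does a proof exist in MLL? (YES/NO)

Proof tree:
[⊗]  ⊢ p0, p0, p0, p0, ((p0⊥ ⊗ p0⊥) ⊗ (p0⊥ ⊗ p0⊥))
  [⊗]  ⊢ p0, p0, (p0⊥ ⊗ p0⊥)
    [Ax]  ⊢ p0, p0⊥
    [Ax]  ⊢ p0, p0⊥
  [⊗]  ⊢ p0, p0, (p0⊥ ⊗ p0⊥)
    [Ax]  ⊢ p0, p0⊥
    [Ax]  ⊢ p0, p0⊥

Result: YES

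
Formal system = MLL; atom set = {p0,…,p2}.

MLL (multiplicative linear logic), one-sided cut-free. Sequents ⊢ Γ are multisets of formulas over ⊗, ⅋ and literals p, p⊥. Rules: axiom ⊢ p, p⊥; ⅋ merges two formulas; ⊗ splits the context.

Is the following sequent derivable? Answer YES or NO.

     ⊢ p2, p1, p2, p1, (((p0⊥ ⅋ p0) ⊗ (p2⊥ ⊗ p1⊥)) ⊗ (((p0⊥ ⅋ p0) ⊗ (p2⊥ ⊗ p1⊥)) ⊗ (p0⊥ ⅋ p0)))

Proof tree:
[⊗]  ⊢ p2, p1, p2, p1, (((p0⊥ ⅋ p0) ⊗ (p2⊥ ⊗ p1⊥)) ⊗ (((p0⊥ ⅋ p0) ⊗ (p2⊥ ⊗ p1⊥)) ⊗ (p0⊥ ⅋ p0)))
  [⊗]  ⊢ p2, p1, ((p0⊥ ⅋ p0) ⊗ (p2⊥ ⊗ p1⊥))
    [⅋]  ⊢ (p0⊥ ⅋ p0)
      [Ax]  ⊢ p0, p0⊥
    [⊗]  ⊢ p2, p1, (p2⊥ ⊗ p1⊥)
      [Ax]  ⊢ p2, p2⊥
      [Ax]  ⊢ p1, p1⊥
  [⊗]  ⊢ p2, p1, (((p0⊥ ⅋ p0) ⊗ (p2⊥ ⊗ p1⊥)) ⊗ (p0⊥ ⅋ p0))
    [⊗]  ⊢ p2, p1, ((p0⊥ ⅋ p0) ⊗ (p2⊥ ⊗ p1⊥))
      [⅋]  ⊢ (p0⊥ ⅋ p0)
        [Ax]  ⊢ p0, p0⊥
      [⊗]  ⊢ p2, p1, (p2⊥ ⊗ p1⊥)
        [Ax]  ⊢ p2, p2⊥
        [Ax]  ⊢ p1, p1⊥
    [⅋]  ⊢ (p0⊥ ⅋ p0)
      [Ax]  ⊢ p0, p0⊥

Result: YES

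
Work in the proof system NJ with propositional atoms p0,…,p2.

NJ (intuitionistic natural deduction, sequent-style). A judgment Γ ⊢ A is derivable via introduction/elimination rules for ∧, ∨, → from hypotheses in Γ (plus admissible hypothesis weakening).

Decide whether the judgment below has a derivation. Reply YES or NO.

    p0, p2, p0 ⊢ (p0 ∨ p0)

Derivation (root first):
[∨I₁] p0, p2, p0 ⊢ (p0 ∨ p0)
  [Wk] p0, p2, p0 ⊢ p0
    [Wk] p0, p2 ⊢ p0
      [Ax] p0 ⊢ p0

Result: YES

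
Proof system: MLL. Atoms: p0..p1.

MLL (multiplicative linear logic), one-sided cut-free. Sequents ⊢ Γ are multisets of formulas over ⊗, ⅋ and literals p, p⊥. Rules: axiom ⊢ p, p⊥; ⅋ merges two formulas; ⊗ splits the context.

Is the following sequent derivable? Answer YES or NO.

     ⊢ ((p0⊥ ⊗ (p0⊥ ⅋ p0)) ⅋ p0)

Derivation trace:
[⅋]  ⊢ ((p0⊥ ⊗ (p0⊥ ⅋ p0)) ⅋ p0)
  [⊗]  ⊢ p0, (p0⊥ ⊗ (p0⊥ ⅋ p0))
    [Ax]  ⊢ p0, p0⊥
    [⅋]  ⊢ (p0⊥ ⅋ p0)
      [Ax]  ⊢ p0, p0⊥

Result: YES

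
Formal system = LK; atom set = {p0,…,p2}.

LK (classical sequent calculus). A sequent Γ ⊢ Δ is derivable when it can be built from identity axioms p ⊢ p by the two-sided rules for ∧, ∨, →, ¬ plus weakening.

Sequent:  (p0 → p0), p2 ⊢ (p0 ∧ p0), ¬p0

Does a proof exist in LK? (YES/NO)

Derivation trace:
[WL] (p0 → p0), p2 ⊢ (p0 ∧ p0), ¬p0
  [¬R] (p0 → p0) ⊢ (p0 ∧ p0), ¬p0
    [∧R] (p0 → p0), p0 ⊢ (p0 ∧ p0)
      [Ax] p0 ⊢ p0
      [→L] p0, (p0 → p0) ⊢ p0
        [Ax] p0 ⊢ p0
        [Ax] p0 ⊢ p0

Result: YES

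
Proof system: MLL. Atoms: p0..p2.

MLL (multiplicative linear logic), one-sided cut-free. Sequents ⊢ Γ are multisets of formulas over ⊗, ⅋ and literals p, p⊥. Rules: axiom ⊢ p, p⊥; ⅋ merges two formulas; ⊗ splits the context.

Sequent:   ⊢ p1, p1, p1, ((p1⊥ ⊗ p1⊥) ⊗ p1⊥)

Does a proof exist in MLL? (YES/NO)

Proof tree:
[⊗]  ⊢ p1, p1, p1, ((p1⊥ ⊗ p1⊥) ⊗ p1⊥)
  [⊗]  ⊢ p1, p1, (p1⊥ ⊗ p1⊥)
    [Ax]  ⊢ p1, p1⊥
    [Ax]  ⊢ p1, p1⊥
  [Ax]  ⊢ p1, p1⊥

Result: YES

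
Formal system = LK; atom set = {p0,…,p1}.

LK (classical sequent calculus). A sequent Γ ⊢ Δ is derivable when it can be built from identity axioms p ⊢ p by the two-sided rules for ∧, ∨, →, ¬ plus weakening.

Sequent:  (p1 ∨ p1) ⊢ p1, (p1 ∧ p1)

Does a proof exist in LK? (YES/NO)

Derivation (root first):
[∨L] (p1 ∨ p1) ⊢ p1, (p1 ∧ p1)
  [∧R] p1 ⊢ (p1 ∧ p1)
    [Ax] p1 ⊢ p1
    [Ax] p1 ⊢ p1
  [Ax] p1 ⊢ p1

Result: YES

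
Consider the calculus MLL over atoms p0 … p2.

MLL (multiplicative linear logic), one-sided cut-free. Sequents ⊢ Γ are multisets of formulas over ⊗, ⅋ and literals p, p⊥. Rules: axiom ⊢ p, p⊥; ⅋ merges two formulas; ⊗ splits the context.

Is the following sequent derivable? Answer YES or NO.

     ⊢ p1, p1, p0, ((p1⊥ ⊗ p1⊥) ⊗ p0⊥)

Proof tree:
[⊗]  ⊢ p1, p1, p0, ((p1⊥ ⊗ p1⊥) ⊗ p0⊥)
  [⊗]  ⊢ p1, p1, (p1⊥ ⊗ p1⊥)
    [Ax]  ⊢ p1, p1⊥
    [Ax]  ⊢ p1, p1⊥
  [Ax]  ⊢ p0, p0⊥

Result: YES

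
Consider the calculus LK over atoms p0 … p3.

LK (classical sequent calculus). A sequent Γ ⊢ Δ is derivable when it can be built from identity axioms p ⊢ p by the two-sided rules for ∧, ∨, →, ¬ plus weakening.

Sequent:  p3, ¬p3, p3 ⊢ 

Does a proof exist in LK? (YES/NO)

Derivation trace:
[WL] p3, ¬p3, p3 ⊢ 
  [¬L] p3, ¬p3 ⊢ 
    [Ax] p3 ⊢ p3

Result: YES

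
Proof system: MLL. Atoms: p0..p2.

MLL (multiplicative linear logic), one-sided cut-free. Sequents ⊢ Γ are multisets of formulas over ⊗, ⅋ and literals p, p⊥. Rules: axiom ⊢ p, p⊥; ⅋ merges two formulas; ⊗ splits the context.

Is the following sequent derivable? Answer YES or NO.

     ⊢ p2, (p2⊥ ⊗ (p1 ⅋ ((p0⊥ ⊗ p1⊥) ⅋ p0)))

Derivation (root first):
[⊗]  ⊢ p2, (p2⊥ ⊗ (p1 ⅋ ((p0⊥ ⊗ p1⊥) ⅋ p0)))
  [Ax]  ⊢ p2, p2⊥
  [⅋]  ⊢ (p1 ⅋ ((p0⊥ ⊗ p1⊥) ⅋ p0))
    [⅋]  ⊢ p1, ((p0⊥ ⊗ p1⊥) ⅋ p0)
      [⊗]  ⊢ p0, p1, (p0⊥ ⊗ p1⊥)
        [Ax]  ⊢ p0, p0⊥
        [Ax]  ⊢ p1, p1⊥

Result: YES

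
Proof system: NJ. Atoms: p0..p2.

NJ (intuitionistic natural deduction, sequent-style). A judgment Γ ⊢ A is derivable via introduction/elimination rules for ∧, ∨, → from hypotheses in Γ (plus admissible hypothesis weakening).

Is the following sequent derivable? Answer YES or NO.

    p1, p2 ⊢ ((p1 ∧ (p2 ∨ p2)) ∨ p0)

Derivation trace:
[∨I₁] p1, p2 ⊢ ((p1 ∧ (p2 ∨ p2)) ∨ p0)
  [∧I] p1, p2 ⊢ (p1 ∧ (p2 ∨ p2))
    [Ax] p1 ⊢ p1
    [∨I₁] p2 ⊢ (p2 ∨ p2)
      [Ax] p2 ⊢ p2

Result: YES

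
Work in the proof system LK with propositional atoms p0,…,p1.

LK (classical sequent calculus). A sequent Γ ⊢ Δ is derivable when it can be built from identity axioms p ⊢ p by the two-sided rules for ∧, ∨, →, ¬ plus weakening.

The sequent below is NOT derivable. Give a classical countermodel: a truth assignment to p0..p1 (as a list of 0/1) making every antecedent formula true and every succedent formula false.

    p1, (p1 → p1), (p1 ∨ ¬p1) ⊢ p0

Enumerate valuations to refute Γ ⊢ Δ:
  v=00: Γ:[p1=F, (p1 → p1)=T, (p1 ∨ ¬p1)=T] Δ:[p0=F] refutes=False
  v=01: Γ:[p1=T, (p1 → p1)=T, (p1 ∨ ¬p1)=T] Δ:[p0=F] refutes=True  ← countermodel

Result: [0, 1]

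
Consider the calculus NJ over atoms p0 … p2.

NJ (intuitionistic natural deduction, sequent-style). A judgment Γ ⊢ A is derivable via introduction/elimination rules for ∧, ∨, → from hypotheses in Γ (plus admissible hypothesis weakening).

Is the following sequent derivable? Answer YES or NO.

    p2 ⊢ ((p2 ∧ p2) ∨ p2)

Derivation trace:
[∨I₁] p2 ⊢ ((p2 ∧ p2) ∨ p2)
  [∧I] p2 ⊢ (p2 ∧ p2)
    [Ax] p2 ⊢ p2
    [Ax] p2 ⊢ p2

Result: YES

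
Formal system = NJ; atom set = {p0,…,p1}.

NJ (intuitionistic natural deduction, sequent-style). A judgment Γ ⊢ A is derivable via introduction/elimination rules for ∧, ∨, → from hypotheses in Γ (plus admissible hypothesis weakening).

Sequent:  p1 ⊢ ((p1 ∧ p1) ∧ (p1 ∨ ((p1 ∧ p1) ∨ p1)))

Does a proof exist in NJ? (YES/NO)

Derivation trace:
[∧I] p1 ⊢ ((p1 ∧ p1) ∧ (p1 ∨ ((p1 ∧ p1) ∨ p1)))
  [∧I] p1 ⊢ (p1 ∧ p1)
    [Ax] p1 ⊢ p1
    [Ax] p1 ⊢ p1
  [∨I₂] p1 ⊢ (p1 ∨ ((p1 ∧ p1) ∨ p1))
    [∨I₁] p1 ⊢ ((p1 ∧ p1) ∨ p1)
      [∧I] p1 ⊢ (p1 ∧ p1)
        [Ax] p1 ⊢ p1
        [Ax] p1 ⊢ p1

Result: YES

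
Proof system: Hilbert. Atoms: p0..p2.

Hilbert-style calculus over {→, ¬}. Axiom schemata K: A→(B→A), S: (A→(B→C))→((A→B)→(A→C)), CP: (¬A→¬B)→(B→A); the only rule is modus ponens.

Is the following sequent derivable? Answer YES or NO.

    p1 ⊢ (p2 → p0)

Truth-table refutation:
  v=000: Γ:[p1=F] Δ:[(p2 → p0)=T] refutes=False
  v=001: Γ:[p1=F] Δ:[(p2 → p0)=F] refutes=False
  v=010: Γ:[p1=T] Δ:[(p2 → p0)=T] refutes=False
  v=011: Γ:[p1=T] Δ:[(p2 → p0)=F] refutes=True  ← countermodel

Result: NO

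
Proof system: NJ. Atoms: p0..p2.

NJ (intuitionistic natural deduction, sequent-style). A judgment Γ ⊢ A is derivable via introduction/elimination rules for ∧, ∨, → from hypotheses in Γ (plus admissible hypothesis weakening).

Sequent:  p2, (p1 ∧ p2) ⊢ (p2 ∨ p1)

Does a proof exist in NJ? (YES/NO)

Proof tree:
[∨I₁] p2, (p1 ∧ p2) ⊢ (p2 ∨ p1)
  [Wk] p2, (p1 ∧ p2) ⊢ p2
    [Ax] p2 ⊢ p2

Result: YES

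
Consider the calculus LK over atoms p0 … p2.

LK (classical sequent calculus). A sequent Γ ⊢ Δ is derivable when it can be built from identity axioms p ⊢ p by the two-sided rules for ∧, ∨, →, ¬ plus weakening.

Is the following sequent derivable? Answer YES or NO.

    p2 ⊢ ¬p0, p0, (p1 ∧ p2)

Derivation (root first):
[∧R] p2 ⊢ ¬p0, p0, (p1 ∧ p2)
  [WR]  ⊢ p0, ¬p0, p1
    [¬R]  ⊢ p0, ¬p0
      [Ax] p0 ⊢ p0
  [Ax] p2 ⊢ p2

Result: YES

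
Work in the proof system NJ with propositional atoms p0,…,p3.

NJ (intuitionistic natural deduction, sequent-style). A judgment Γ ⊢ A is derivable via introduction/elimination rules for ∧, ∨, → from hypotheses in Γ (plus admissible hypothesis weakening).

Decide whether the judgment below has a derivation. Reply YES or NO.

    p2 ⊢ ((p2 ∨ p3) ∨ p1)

Proof tree:
[∨I₁] p2 ⊢ ((p2 ∨ p3) ∨ p1)
  [∨I₁] p2 ⊢ (p2 ∨ p3)
    [Ax] p2 ⊢ p2

Result: YES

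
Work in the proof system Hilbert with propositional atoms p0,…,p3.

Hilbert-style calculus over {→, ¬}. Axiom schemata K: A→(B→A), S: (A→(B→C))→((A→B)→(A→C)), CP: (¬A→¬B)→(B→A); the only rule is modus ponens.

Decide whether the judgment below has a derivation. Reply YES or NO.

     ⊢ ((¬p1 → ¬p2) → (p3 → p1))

Search for a countermodel by truth-table:
  v=0000: Γ:[] Δ:[((¬p1 → ¬p2) → (p3 → p1))=T] refutes=False
  v=0001: Γ:[] Δ:[((¬p1 → ¬p2) → (p3 → p1))=F] refutes=True  ← countermodel

Result: NO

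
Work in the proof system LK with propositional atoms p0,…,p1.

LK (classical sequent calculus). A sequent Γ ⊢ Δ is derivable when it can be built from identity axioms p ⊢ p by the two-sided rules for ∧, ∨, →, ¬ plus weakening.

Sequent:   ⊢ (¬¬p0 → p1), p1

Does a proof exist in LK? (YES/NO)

Search for a countermodel by truth-table:
  v=00: Γ:[] Δ:[(¬¬p0 → p1)=T, p1=F] refutes=False
  v=01: Γ:[] Δ:[(¬¬p0 → p1)=T, p1=T] refutes=False
  v=10: Γ:[] Δ:[(¬¬p0 → p1)=F, p1=F] refutes=True  ← countermodel

Result: NO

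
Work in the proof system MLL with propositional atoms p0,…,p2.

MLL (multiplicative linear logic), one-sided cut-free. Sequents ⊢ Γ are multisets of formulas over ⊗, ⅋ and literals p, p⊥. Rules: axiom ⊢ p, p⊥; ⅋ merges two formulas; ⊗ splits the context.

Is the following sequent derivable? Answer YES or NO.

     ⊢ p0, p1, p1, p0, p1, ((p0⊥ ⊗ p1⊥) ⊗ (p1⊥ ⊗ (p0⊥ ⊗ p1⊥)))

Derivation trace:
[⊗]  ⊢ p0, p1, p1, p0, p1, ((p0⊥ ⊗ p1⊥) ⊗ (p1⊥ ⊗ (p0⊥ ⊗ p1⊥)))
  [⊗]  ⊢ p0, p1, (p0⊥ ⊗ p1⊥)
    [Ax]  ⊢ p0, p0⊥
    [Ax]  ⊢ p1, p1⊥
  [⊗]  ⊢ p1, p0, p1, (p1⊥ ⊗ (p0⊥ ⊗ p1⊥))
    [Ax]  ⊢ p1, p1⊥
    [⊗]  ⊢ p0, p1, (p0⊥ ⊗ p1⊥)
      [Ax]  ⊢ p0, p0⊥
      [Ax]  ⊢ p1, p1⊥

Result: YES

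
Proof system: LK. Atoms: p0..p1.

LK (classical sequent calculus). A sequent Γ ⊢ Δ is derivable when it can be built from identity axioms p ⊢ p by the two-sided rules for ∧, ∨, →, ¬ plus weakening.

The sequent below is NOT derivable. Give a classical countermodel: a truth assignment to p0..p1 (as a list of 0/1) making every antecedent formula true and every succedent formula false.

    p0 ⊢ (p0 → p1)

Truth-table refutation:
  v=00: Γ:[p0=F] Δ:[(p0 → p1)=T] refutes=False
  v=01: Γ:[p0=F] Δ:[(p0 → p1)=T] refutes=False
  v=10: Γ:[p0=T] Δ:[(p0 → p1)=F] refutes=True  ← countermodel

Result: [1, 0]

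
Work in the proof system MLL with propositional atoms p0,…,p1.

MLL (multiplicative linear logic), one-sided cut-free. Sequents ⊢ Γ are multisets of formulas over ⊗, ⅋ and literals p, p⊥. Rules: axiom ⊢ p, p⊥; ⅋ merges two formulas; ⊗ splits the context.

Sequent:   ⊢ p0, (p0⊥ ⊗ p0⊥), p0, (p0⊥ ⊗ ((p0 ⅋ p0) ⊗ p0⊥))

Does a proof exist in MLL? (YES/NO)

Proof tree:
[⊗]  ⊢ p0, (p0⊥ ⊗ p0⊥), p0, (p0⊥ ⊗ ((p0 ⅋ p0) ⊗ p0⊥))
  [Ax]  ⊢ p0, p0⊥
  [⊗]  ⊢ (p0⊥ ⊗ p0⊥), p0, ((p0 ⅋ p0) ⊗ p0⊥)
    [⅋]  ⊢ (p0⊥ ⊗ p0⊥), (p0 ⅋ p0)
      [⊗]  ⊢ p0, p0, (p0⊥ ⊗ p0⊥)
        [Ax]  ⊢ p0, p0⊥
        [Ax]  ⊢ p0, p0⊥
    [Ax]  ⊢ p0, p0⊥

Result: YES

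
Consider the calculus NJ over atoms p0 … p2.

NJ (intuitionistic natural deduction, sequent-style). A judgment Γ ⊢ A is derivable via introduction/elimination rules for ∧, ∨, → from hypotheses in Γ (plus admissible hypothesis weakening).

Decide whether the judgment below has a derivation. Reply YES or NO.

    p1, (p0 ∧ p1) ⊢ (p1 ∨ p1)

Derivation trace:
[∨I₁] p1, (p0 ∧ p1) ⊢ (p1 ∨ p1)
  [Wk] p1, (p0 ∧ p1) ⊢ p1
    [Ax] p1 ⊢ p1

Result: YES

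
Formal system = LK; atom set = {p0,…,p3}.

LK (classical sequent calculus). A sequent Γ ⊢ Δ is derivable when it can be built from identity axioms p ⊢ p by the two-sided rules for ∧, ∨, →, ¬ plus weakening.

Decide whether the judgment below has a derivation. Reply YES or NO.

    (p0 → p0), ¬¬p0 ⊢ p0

Proof tree:
[¬L] (p0 → p0), ¬¬p0 ⊢ p0
  [¬R] (p0 → p0) ⊢ p0, ¬p0
    [→L] p0, (p0 → p0) ⊢ p0
      [Ax] p0 ⊢ p0
      [Ax] p0 ⊢ p0

Result: YES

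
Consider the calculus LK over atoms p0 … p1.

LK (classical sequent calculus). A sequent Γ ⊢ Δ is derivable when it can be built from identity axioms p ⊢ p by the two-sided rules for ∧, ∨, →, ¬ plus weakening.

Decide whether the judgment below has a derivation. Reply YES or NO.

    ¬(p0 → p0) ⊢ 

Derivation (root first):
[¬L] ¬(p0 → p0) ⊢ 
  [→R]  ⊢ (p0 → p0)
    [Ax] p0 ⊢ p0

Result: YES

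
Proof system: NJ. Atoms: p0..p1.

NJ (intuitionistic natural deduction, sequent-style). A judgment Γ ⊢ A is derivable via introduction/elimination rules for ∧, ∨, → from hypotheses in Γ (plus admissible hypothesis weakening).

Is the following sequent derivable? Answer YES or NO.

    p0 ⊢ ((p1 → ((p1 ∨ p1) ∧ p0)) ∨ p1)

Proof tree:
[∨I₁] p0 ⊢ ((p1 → ((p1 ∨ p1) ∧ p0)) ∨ p1)
  [→I] p0 ⊢ (p1 → ((p1 ∨ p1) ∧ p0))
    [∧I] p1, p0 ⊢ ((p1 ∨ p1) ∧ p0)
      [∨I₁] p1 ⊢ (p1 ∨ p1)
        [Ax] p1 ⊢ p1
      [Ax] p0 ⊢ p0

Result: YES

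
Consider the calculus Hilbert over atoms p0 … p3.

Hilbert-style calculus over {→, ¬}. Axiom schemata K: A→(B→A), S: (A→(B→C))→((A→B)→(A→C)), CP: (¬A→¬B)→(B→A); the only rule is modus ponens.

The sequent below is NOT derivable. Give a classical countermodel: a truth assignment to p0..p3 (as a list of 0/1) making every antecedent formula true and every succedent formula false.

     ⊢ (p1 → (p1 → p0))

Truth-table refutation:
  v=0000: Γ:[] Δ:[(p1 → (p1 → p0))=T] refutes=False
  v=0001: Γ:[] Δ:[(p1 → (p1 → p0))=T] refutes=False
  v=0010: Γ:[] Δ:[(p1 → (p1 → p0))=T] refutes=False
  v=0011: Γ:[] Δ:[(p1 → (p1 → p0))=T] refutes=False
  v=0100: Γ:[] Δ:[(p1 → (p1 → p0))=F] refutes=True  ← countermodel

Result: [0, 1, 0, 0]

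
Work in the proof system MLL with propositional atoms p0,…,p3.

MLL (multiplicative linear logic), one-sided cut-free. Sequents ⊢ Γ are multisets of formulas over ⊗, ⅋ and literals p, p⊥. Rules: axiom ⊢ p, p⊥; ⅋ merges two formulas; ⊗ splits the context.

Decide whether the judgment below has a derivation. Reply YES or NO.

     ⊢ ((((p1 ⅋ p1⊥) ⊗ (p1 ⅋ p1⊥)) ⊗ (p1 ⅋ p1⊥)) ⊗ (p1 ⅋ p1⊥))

Derivation trace:
[⊗]  ⊢ ((((p1 ⅋ p1⊥) ⊗ (p1 ⅋ p1⊥)) ⊗ (p1 ⅋ p1⊥)) ⊗ (p1 ⅋ p1⊥))
  [⊗]  ⊢ (((p1 ⅋ p1⊥) ⊗ (p1 ⅋ p1⊥)) ⊗ (p1 ⅋ p1⊥))
    [⊗]  ⊢ ((p1 ⅋ p1⊥) ⊗ (p1 ⅋ p1⊥))
      [⅋]  ⊢ (p1 ⅋ p1⊥)
        [Ax]  ⊢ p1, p1⊥
      [⅋]  ⊢ (p1 ⅋ p1⊥)
        [Ax]  ⊢ p1, p1⊥
    [⅋]  ⊢ (p1 ⅋ p1⊥)
      [Ax]  ⊢ p1, p1⊥
  [⅋]  ⊢ (p1 ⅋ p1⊥)
    [Ax]  ⊢ p1, p1⊥

Result: YES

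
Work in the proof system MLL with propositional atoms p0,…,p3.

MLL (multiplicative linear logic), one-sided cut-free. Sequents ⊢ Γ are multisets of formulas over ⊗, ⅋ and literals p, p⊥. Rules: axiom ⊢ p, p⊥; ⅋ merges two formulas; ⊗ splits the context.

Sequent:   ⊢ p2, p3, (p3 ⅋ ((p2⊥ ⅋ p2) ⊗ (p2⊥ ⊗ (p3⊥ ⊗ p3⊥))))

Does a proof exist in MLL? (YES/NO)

Proof tree:
[⅋]  ⊢ p2, p3, (p3 ⅋ ((p2⊥ ⅋ p2) ⊗ (p2⊥ ⊗ (p3⊥ ⊗ p3⊥))))
  [⊗]  ⊢ p2, p3, p3, ((p2⊥ ⅋ p2) ⊗ (p2⊥ ⊗ (p3⊥ ⊗ p3⊥)))
    [⅋]  ⊢ (p2⊥ ⅋ p2)
      [Ax]  ⊢ p2, p2⊥
    [⊗]  ⊢ p2, p3, p3, (p2⊥ ⊗ (p3⊥ ⊗ p3⊥))
      [Ax]  ⊢ p2, p2⊥
      [⊗]  ⊢ p3, p3, (p3⊥ ⊗ p3⊥)
        [Ax]  ⊢ p3, p3⊥
        [Ax]  ⊢ p3, p3⊥

Result: YES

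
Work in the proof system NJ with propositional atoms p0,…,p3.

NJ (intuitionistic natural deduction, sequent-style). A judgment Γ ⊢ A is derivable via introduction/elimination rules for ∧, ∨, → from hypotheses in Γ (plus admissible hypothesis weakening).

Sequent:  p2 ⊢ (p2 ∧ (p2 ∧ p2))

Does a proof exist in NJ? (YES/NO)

Proof tree:
[∧I] p2 ⊢ (p2 ∧ (p2 ∧ p2))
  [Ax] p2 ⊢ p2
  [∧I] p2 ⊢ (p2 ∧ p2)
    [Ax] p2 ⊢ p2
    [Ax] p2 ⊢ p2

Result: YES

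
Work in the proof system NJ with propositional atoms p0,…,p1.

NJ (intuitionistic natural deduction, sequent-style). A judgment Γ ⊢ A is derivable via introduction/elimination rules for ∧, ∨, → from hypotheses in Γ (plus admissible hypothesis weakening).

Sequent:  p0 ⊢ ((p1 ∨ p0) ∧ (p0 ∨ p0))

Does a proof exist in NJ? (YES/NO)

Derivation trace:
[∧I] p0 ⊢ ((p1 ∨ p0) ∧ (p0 ∨ p0))
  [Wk] p0, p0 ⊢ (p1 ∨ p0)
    [∨I₂] p0 ⊢ (p1 ∨ p0)
      [Ax] p0 ⊢ p0
  [∨I₂] p0 ⊢ (p0 ∨ p0)
    [Ax] p0 ⊢ p0

Result: YES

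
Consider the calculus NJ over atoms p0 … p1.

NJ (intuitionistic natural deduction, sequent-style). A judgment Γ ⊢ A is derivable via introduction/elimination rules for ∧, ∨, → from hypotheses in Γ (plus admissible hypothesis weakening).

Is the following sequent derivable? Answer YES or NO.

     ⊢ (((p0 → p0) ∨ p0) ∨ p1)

Derivation trace:
[∨I₁]  ⊢ (((p0 → p0) ∨ p0) ∨ p1)
  [∨I₁]  ⊢ ((p0 → p0) ∨ p0)
    [→I]  ⊢ (p0 → p0)
      [Ax] p0 ⊢ p0

Result: YES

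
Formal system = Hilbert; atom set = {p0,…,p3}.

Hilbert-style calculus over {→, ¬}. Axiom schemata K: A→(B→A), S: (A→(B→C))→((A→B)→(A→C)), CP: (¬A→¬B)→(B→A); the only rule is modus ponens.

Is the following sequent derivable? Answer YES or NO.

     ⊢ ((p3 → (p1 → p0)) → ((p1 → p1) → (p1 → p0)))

Enumerate valuations to refute Γ ⊢ Δ:
  v=0000: Γ:[] Δ:[((p3 → (p1 → p0)) → ((p1 → p1) → (p1 → p0)))=T] refutes=False
  v=0001: Γ:[] Δ:[((p3 → (p1 → p0)) → ((p1 → p1) → (p1 → p0)))=T] refutes=False
  v=0010: Γ:[] Δ:[((p3 → (p1 → p0)) → ((p1 → p1) → (p1 → p0)))=T] refutes=False
  v=0011: Γ:[] Δ:[((p3 → (p1 → p0)) → ((p1 → p1) → (p1 → p0)))=T] refutes=False
  v=0100: Γ:[] Δ:[((p3 → (p1 → p0)) → ((p1 → p1) → (p1 → p0)))=F] refutes=True  ← countermodel

Result: NO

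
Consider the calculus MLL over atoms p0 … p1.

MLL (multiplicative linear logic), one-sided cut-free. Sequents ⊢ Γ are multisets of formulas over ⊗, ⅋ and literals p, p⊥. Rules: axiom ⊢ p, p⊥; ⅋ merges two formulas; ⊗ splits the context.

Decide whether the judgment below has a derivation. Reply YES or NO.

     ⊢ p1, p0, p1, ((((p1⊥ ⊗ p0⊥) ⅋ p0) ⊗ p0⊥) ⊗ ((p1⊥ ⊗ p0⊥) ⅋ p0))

Proof tree:
[⊗]  ⊢ p1, p0, p1, ((((p1⊥ ⊗ p0⊥) ⅋ p0) ⊗ p0⊥) ⊗ ((p1⊥ ⊗ p0⊥) ⅋ p0))
  [⊗]  ⊢ p1, p0, (((p1⊥ ⊗ p0⊥) ⅋ p0) ⊗ p0⊥)
    [⅋]  ⊢ p1, ((p1⊥ ⊗ p0⊥) ⅋ p0)
      [⊗]  ⊢ p1, p0, (p1⊥ ⊗ p0⊥)
        [Ax]  ⊢ p1, p1⊥
        [Ax]  ⊢ p0, p0⊥
    [Ax]  ⊢ p0, p0⊥
  [⅋]  ⊢ p1, ((p1⊥ ⊗ p0⊥) ⅋ p0)
    [⊗]  ⊢ p1, p0, (p1⊥ ⊗ p0⊥)
      [Ax]  ⊢ p1, p1⊥
      [Ax]  ⊢ p0, p0⊥

Result: YES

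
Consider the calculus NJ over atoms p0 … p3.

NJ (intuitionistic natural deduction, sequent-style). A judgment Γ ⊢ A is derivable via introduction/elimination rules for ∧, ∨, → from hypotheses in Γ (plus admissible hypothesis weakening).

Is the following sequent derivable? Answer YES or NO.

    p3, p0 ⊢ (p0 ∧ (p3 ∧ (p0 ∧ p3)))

Proof tree:
[∧I] p3, p0 ⊢ (p0 ∧ (p3 ∧ (p0 ∧ p3)))
  [Ax] p0 ⊢ p0
  [∧I] p3, p0 ⊢ (p3 ∧ (p0 ∧ p3))
    [Ax] p3 ⊢ p3
    [∧I] p3, p0 ⊢ (p0 ∧ p3)
      [Ax] p0 ⊢ p0
      [Ax] p3 ⊢ p3

Result: YES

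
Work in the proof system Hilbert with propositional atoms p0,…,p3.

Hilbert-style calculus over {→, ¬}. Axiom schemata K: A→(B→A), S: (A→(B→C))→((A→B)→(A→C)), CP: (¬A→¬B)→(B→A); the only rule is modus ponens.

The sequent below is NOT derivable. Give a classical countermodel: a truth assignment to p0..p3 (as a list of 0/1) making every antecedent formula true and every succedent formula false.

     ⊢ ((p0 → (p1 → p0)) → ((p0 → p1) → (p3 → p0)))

Truth-table refutation:
  v=0000: Γ:[] Δ:[((p0 → (p1 → p0)) → ((p0 → p1) → (p3 → p0)))=T] refutes=False
  v=0001: Γ:[] Δ:[((p0 → (p1 → p0)) → ((p0 → p1) → (p3 → p0)))=F] refutes=True  ← countermodel

Result: [0, 0, 0, 1]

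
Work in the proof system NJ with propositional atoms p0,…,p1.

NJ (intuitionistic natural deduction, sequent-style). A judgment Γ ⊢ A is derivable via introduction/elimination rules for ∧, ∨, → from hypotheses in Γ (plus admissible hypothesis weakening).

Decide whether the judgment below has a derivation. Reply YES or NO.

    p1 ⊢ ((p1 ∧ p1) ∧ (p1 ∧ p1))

Proof tree:
[∧I] p1 ⊢ ((p1 ∧ p1) ∧ (p1 ∧ p1))
  [∧I] p1 ⊢ (p1 ∧ p1)
    [Ax] p1 ⊢ p1
    [Ax] p1 ⊢ p1
  [∧I] p1 ⊢ (p1 ∧ p1)
    [Ax] p1 ⊢ p1
    [Ax] p1 ⊢ p1

Result: YES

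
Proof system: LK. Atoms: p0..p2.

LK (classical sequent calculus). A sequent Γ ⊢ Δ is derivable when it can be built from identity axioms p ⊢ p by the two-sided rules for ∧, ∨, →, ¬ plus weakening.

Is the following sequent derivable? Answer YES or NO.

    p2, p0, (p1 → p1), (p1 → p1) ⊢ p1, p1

Search for a countermodel by truth-table:
  v=000: Γ:[p2=F, p0=F, (p1 → p1)=T, (p1 → p1)=T] Δ:[p1=F, p1=F] refutes=False
  v=001: Γ:[p2=T, p0=F, (p1 → p1)=T, (p1 → p1)=T] Δ:[p1=F, p1=F] refutes=False
  v=010: Γ:[p2=F, p0=F, (p1 → p1)=T, (p1 → p1)=T] Δ:[p1=T, p1=T] refutes=False
  v=011: Γ:[p2=T, p0=F, (p1 → p1)=T, (p1 → p1)=T] Δ:[p1=T, p1=T] refutes=False
  v=100: Γ:[p2=F, p0=T, (p1 → p1)=T, (p1 → p1)=T] Δ:[p1=F, p1=F] refutes=False
  v=101: Γ:[p2=T, p0=T, (p1 → p1)=T, (p1 → p1)=T] Δ:[p1=F, p1=F] refutes=True  ← countermodel

Result: NO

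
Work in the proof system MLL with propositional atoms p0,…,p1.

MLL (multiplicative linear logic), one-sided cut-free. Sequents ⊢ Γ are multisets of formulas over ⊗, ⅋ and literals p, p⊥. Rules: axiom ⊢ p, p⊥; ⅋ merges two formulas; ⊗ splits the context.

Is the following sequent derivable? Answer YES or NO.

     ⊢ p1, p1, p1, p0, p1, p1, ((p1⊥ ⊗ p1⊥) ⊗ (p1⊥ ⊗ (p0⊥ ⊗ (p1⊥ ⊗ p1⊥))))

Derivation trace:
[⊗]  ⊢ p1, p1, p1, p0, p1, p1, ((p1⊥ ⊗ p1⊥) ⊗ (p1⊥ ⊗ (p0⊥ ⊗ (p1⊥ ⊗ p1⊥))))
  [⊗]  ⊢ p1, p1, (p1⊥ ⊗ p1⊥)
    [Ax]  ⊢ p1, p1⊥
    [Ax]  ⊢ p1, p1⊥
  [⊗]  ⊢ p1, p0, p1, p1, (p1⊥ ⊗ (p0⊥ ⊗ (p1⊥ ⊗ p1⊥)))
    [Ax]  ⊢ p1, p1⊥
    [⊗]  ⊢ p0, p1, p1, (p0⊥ ⊗ (p1⊥ ⊗ p1⊥))
      [Ax]  ⊢ p0, p0⊥
      [⊗]  ⊢ p1, p1, (p1⊥ ⊗ p1⊥)
        [Ax]  ⊢ p1, p1⊥
        [Ax]  ⊢ p1, p1⊥

Result: YES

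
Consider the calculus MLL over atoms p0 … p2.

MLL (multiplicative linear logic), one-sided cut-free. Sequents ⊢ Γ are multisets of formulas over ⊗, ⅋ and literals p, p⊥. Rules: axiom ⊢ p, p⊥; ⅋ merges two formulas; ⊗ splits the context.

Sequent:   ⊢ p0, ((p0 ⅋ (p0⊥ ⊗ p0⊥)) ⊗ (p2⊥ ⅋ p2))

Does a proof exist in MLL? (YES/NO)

Derivation (root first):
[⊗]  ⊢ p0, ((p0 ⅋ (p0⊥ ⊗ p0⊥)) ⊗ (p2⊥ ⅋ p2))
  [⅋]  ⊢ p0, (p0 ⅋ (p0⊥ ⊗ p0⊥))
    [⊗]  ⊢ p0, p0, (p0⊥ ⊗ p0⊥)
      [Ax]  ⊢ p0, p0⊥
      [Ax]  ⊢ p0, p0⊥
  [⅋]  ⊢ (p2⊥ ⅋ p2)
    [Ax]  ⊢ p2, p2⊥

Result: YES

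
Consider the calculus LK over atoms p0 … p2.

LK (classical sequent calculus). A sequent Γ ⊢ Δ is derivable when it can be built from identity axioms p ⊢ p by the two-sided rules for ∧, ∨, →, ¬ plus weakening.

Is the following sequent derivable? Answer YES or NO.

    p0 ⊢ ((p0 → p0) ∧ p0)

Derivation trace:
[∧R] p0 ⊢ ((p0 → p0) ∧ p0)
  [→R]  ⊢ (p0 → p0)
    [Ax] p0 ⊢ p0
  [Ax] p0 ⊢ p0

Result: YES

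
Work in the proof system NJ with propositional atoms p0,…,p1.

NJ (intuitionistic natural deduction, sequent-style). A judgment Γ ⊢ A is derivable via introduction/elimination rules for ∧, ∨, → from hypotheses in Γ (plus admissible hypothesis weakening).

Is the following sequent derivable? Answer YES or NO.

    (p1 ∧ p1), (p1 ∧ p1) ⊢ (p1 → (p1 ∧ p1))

Derivation (root first):
[Wk] (p1 ∧ p1), (p1 ∧ p1) ⊢ (p1 → (p1 ∧ p1))
  [Wk] (p1 ∧ p1) ⊢ (p1 → (p1 ∧ p1))
    [→I]  ⊢ (p1 → (p1 ∧ p1))
      [∧I] p1 ⊢ (p1 ∧ p1)
        [Ax] p1 ⊢ p1
        [Ax] p1 ⊢ p1

Result: YES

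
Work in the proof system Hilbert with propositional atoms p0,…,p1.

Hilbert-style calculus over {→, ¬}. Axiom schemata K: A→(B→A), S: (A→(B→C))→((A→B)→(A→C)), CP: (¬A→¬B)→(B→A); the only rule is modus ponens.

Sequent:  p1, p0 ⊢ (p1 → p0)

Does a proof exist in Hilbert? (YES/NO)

Derivation (root first):
[MP] p1, p0 ⊢ (p1 → p0)
  [K]  ⊢ (p0 → (p1 → p0))
  [MP] p1, p0 ⊢ p0
    [MP] p0 ⊢ (p1 → p0)
      [K]  ⊢ (p0 → (p1 → p0))
      [Hyp] p0 ⊢ p0
    [MP] p1, p0 ⊢ p1
      [MP] p1 ⊢ (p0 → p1)
        [K]  ⊢ (p1 → (p0 → p1))
        [Hyp] p1 ⊢ p1
      [Hyp] p0 ⊢ p0

Result: YES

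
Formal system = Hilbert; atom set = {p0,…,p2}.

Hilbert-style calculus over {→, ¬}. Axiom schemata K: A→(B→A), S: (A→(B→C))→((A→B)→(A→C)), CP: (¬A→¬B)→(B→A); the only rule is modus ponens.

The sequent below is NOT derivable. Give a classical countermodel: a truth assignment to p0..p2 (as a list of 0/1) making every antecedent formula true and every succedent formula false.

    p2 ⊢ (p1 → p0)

Truth-table refutation:
  v=000: Γ:[p2=F] Δ:[(p1 → p0)=T] refutes=False
  v=001: Γ:[p2=T] Δ:[(p1 → p0)=T] refutes=False
  v=010: Γ:[p2=F] Δ:[(p1 → p0)=F] refutes=False
  v=011: Γ:[p2=T] Δ:[(p1 → p0)=F] refutes=True  ← countermodel

Result: [0, 1, 1]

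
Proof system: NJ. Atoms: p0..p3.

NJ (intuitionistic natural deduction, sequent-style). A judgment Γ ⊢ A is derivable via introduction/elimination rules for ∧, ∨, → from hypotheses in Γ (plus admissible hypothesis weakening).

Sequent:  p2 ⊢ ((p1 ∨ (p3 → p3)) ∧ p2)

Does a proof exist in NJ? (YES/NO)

Proof tree:
[∧I] p2 ⊢ ((p1 ∨ (p3 → p3)) ∧ p2)
  [∨I₂]  ⊢ (p1 ∨ (p3 → p3))
    [→I]  ⊢ (p3 → p3)
      [Ax] p3 ⊢ p3
  [Ax] p2 ⊢ p2

Result: YES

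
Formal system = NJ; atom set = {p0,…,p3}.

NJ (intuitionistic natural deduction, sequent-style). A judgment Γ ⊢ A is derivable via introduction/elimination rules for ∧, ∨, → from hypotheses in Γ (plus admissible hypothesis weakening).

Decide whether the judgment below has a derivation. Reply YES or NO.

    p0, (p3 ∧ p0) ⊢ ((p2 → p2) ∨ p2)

Derivation trace:
[Wk] p0, (p3 ∧ p0) ⊢ ((p2 → p2) ∨ p2)
  [∨I₁] p0 ⊢ ((p2 → p2) ∨ p2)
    [Wk] p0 ⊢ (p2 → p2)
      [→I]  ⊢ (p2 → p2)
        [Ax] p2 ⊢ p2

Result: YES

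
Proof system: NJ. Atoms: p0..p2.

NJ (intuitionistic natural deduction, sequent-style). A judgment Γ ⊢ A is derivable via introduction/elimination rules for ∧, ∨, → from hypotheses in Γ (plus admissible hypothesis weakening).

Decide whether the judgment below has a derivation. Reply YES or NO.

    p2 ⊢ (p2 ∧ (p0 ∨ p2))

Proof tree:
[∧I] p2 ⊢ (p2 ∧ (p0 ∨ p2))
  [Ax] p2 ⊢ p2
  [∨I₂] p2 ⊢ (p0 ∨ p2)
    [Ax] p2 ⊢ p2

Result: YES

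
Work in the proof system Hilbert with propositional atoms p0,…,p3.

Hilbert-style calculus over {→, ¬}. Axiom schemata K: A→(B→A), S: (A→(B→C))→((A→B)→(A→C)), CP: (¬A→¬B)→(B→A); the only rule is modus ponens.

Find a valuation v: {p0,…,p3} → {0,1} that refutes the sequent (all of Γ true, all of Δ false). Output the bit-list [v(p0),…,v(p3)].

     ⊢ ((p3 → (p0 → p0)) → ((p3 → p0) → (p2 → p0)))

Truth-table refutation:
  v=0000: Γ:[] Δ:[((p3 → (p0 → p0)) → ((p3 → p0) → (p2 → p0)))=T] refutes=False
  v=0001: Γ:[] Δ:[((p3 → (p0 → p0)) → ((p3 → p0) → (p2 → p0)))=T] refutes=False
  v=0010: Γ:[] Δ:[((p3 → (p0 → p0)) → ((p3 → p0) → (p2 → p0)))=F] refutes=True  ← countermodel

Result: [0, 0, 1, 0]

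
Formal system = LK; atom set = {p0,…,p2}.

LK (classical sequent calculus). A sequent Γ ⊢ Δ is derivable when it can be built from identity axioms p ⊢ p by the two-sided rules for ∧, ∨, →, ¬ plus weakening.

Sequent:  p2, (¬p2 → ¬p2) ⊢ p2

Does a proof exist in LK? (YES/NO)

Proof tree:
[→L] p2, (¬p2 → ¬p2) ⊢ p2
  [¬R]  ⊢ p2, ¬p2
    [Ax] p2 ⊢ p2
  [¬L] p2, ¬p2 ⊢ 
    [Ax] p2 ⊢ p2

Result: YES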